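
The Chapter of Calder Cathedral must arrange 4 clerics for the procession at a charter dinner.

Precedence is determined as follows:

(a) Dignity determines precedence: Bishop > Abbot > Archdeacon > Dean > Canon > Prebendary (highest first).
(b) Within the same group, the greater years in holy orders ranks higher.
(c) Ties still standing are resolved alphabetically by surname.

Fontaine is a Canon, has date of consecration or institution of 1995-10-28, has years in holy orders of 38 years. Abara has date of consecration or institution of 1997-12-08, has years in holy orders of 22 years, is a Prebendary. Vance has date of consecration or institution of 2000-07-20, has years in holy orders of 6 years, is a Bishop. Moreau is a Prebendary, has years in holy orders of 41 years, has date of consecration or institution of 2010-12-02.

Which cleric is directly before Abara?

Moreau

By dignity: Vance (Bishop); then Fontaine (Canon); then Moreau and Abara (Prebendary).
Among Moreau and Abara, by years in holy orders (higher first): Moreau (41 years) before Abara (22 years).
Order: Vance, Fontaine, Moreau, Abara.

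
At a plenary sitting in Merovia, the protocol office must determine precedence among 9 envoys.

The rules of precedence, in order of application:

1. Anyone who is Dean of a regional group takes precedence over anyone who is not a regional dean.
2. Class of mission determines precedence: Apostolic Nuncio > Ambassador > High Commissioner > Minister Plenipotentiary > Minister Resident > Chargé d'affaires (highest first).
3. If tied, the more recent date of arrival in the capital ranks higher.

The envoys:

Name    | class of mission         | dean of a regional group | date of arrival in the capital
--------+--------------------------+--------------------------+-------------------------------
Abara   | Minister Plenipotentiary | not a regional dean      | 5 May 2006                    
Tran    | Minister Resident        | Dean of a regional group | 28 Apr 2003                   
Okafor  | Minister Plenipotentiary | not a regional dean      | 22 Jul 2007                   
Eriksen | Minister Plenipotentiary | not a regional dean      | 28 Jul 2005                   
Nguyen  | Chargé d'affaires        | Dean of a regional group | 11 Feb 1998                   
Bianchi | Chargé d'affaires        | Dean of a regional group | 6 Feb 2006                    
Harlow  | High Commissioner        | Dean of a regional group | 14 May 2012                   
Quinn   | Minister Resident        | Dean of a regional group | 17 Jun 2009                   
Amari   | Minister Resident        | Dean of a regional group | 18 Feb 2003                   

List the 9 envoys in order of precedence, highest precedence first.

By the first rule: Harlow, Quinn, Tran, Amari, Bianchi and Nguyen (each Dean of a regional group); then Okafor, Abara and Eriksen (each not a regional dean).
Among Harlow, Quinn, Tran, Amari, Bianchi and Nguyen, by class of mission: Harlow (High Commissioner) before Quinn, Tran and Amari (Minister Resident) before Bianchi and Nguyen (Chargé d'affaires).
Among Quinn, Tran and Amari, by date of arrival in the capital (later first): Quinn (17 Jun 2009) before Tran (28 Apr 2003) before Amari (18 Feb 2003).
Among Bianchi and Nguyen, by date of arrival in the capital (later first): Bianchi (6 Feb 2006) before Nguyen (11 Feb 1998).
Okafor, Abara and Eriksen are each Minister Plenipotentiary, so the next rule applies.
Among Okafor, Abara and Eriksen, by date of arrival in the capital (later first): Okafor (22 Jul 2007) before Abara (5 May 2006) before Eriksen (28 Jul 2005).
Full order: Harlow, Quinn, Tran, Amari, Bianchi, Nguyen, Okafor, Abara, Eriksen.

Harlow, Quinn, Tran, Amari, Bianchi, Nguyen, Okafor, Abara, Eriksen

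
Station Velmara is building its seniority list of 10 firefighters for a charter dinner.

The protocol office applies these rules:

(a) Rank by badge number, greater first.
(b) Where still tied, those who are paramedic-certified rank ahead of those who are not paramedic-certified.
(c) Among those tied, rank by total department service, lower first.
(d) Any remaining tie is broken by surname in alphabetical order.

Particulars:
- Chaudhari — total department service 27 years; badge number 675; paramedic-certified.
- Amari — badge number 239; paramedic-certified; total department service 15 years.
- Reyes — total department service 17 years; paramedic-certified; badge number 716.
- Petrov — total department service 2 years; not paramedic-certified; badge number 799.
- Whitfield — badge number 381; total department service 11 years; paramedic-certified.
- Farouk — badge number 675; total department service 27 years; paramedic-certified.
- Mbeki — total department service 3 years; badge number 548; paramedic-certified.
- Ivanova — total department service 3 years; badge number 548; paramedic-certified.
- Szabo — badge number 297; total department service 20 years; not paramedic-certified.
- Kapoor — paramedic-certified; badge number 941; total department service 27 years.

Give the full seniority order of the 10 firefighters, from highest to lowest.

Kapoor, Petrov, Reyes, Chaudhari, Farouk, Ivanova, Mbeki, Whitfield, Szabo, Amari

By badge number (higher first): Kapoor (941); then Petrov (799); then Reyes (716); then Chaudhari and Farouk (both 675); then Ivanova and Mbeki (both 548); then Whitfield (381); then Szabo (297); then Amari (239).
Chaudhari and Farouk are each paramedic-certified, so the next rule applies.
Chaudhari and Farouk both have total department service 27 years, so the next rule applies.
Among Chaudhari and Farouk, alphabetically by surname: Chaudhari before Farouk.
Ivanova and Mbeki are each paramedic-certified, so the next rule applies.
Ivanova and Mbeki both have total department service 3 years, so the next rule applies.
Among Ivanova and Mbeki, alphabetically by surname: Ivanova before Mbeki.
Full order: Kapoor, Petrov, Reyes, Chaudhari, Farouk, Ivanova, Mbeki, Whitfield, Szabo, Amari.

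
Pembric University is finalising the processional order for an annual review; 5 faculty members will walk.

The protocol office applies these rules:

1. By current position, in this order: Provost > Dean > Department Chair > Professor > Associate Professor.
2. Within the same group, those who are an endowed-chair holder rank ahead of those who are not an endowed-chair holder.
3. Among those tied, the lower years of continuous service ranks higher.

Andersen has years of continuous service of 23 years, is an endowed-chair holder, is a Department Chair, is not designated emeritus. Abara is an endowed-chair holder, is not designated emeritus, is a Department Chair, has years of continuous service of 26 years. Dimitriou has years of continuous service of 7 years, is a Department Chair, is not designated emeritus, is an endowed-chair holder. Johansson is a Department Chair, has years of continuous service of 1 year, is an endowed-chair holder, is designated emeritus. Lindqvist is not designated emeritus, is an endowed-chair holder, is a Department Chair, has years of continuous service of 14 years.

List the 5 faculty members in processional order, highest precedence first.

By current position: Johansson, Dimitriou, Lindqvist, Andersen and Abara (Department Chair).
Johansson, Dimitriou, Lindqvist, Andersen and Abara are each an endowed-chair holder, so the next rule applies.
Among Johansson, Dimitriou, Lindqvist, Andersen and Abara, by years of continuous service (lower first): Johansson (1 year) before Dimitriou (7 years) before Lindqvist (14 years) before Andersen (23 years) before Abara (26 years).
Full order: Johansson, Dimitriou, Lindqvist, Andersen, Abara.

Johansson, Dimitriou, Lindqvist, Andersen, Abara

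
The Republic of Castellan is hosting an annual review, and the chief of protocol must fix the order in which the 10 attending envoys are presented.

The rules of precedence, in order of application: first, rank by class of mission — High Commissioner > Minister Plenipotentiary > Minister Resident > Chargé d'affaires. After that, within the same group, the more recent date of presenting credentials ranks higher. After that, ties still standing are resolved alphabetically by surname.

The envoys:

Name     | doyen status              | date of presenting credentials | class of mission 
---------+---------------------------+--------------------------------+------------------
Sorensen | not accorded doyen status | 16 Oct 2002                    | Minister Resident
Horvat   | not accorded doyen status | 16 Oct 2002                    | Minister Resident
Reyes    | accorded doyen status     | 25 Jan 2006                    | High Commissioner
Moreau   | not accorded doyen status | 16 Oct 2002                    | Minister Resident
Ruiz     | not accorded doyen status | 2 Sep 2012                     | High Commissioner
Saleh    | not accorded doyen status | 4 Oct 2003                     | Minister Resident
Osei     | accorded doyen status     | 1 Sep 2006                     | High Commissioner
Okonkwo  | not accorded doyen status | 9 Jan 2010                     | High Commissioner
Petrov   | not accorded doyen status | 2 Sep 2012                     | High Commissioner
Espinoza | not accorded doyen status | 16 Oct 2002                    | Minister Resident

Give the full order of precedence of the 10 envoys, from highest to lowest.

By class of mission: Petrov, Ruiz, Okonkwo, Osei and Reyes (High Commissioner); then Saleh, Espinoza, Horvat, Moreau and Sorensen (Minister Resident).
Among Petrov, Ruiz, Okonkwo, Osei and Reyes, by date of presenting credentials (later first): Petrov and Ruiz (2 Sep 2012) before Okonkwo (9 Jan 2010) before Osei (1 Sep 2006) before Reyes (25 Jan 2006).
Among Petrov and Ruiz, alphabetically by surname: Petrov before Ruiz.
Among Saleh, Espinoza, Horvat, Moreau and Sorensen, by date of presenting credentials (later first): Saleh (4 Oct 2003) before Espinoza, Horvat, Moreau and Sorensen (16 Oct 2002).
Among Espinoza, Horvat, Moreau and Sorensen, alphabetically by surname: Espinoza before Horvat before Moreau before Sorensen.
Full order: Petrov, Ruiz, Okonkwo, Osei, Reyes, Saleh, Espinoza, Horvat, Moreau, Sorensen.

Petrov, Ruiz, Okonkwo, Osei, Reyes, Saleh, Espinoza, Horvat, Moreau, Sorensen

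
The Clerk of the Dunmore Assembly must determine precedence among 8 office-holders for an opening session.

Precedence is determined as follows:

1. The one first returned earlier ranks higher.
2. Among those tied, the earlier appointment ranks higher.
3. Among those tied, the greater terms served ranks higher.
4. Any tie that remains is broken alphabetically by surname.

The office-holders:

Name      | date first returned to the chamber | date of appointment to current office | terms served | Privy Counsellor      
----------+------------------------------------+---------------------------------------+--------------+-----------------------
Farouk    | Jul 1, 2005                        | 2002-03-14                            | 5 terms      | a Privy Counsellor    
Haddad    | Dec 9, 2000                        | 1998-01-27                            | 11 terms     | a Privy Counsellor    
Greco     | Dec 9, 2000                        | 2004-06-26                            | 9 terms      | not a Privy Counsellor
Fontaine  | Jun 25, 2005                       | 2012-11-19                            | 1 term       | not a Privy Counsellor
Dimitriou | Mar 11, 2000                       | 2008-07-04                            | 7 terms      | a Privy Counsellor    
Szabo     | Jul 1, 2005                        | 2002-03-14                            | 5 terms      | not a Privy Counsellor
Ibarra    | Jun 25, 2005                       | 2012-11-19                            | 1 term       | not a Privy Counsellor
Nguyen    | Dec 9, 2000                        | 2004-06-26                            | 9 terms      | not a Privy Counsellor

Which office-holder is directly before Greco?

Haddad

By date first returned to the chamber (earlier first): Dimitriou (Mar 11, 2000); then Haddad, Greco and Nguyen (each Dec 9, 2000); then Fontaine and Ibarra (both Jun 25, 2005); then Farouk and Szabo (both Jul 1, 2005).
Among Haddad, Greco and Nguyen, by date of appointment to current office (earlier first): Haddad (1998-01-27) before Greco and Nguyen (2004-06-26).
Greco and Nguyen both have terms served 9 terms, so the next rule applies.
Among Greco and Nguyen, alphabetically by surname: Greco before Nguyen.
Fontaine and Ibarra both have date of appointment to current office 2012-11-19, so the next rule applies.
Fontaine and Ibarra both have terms served 1 term, so the next rule applies.
Among Fontaine and Ibarra, alphabetically by surname: Fontaine before Ibarra.
Farouk and Szabo both have date of appointment to current office 2002-03-14, so the next rule applies.
Farouk and Szabo both have terms served 5 terms, so the next rule applies.
Among Farouk and Szabo, alphabetically by surname: Farouk before Szabo.
Order: Dimitriou, Haddad, Greco, Nguyen, Fontaine, Ibarra, Farouk, Szabo.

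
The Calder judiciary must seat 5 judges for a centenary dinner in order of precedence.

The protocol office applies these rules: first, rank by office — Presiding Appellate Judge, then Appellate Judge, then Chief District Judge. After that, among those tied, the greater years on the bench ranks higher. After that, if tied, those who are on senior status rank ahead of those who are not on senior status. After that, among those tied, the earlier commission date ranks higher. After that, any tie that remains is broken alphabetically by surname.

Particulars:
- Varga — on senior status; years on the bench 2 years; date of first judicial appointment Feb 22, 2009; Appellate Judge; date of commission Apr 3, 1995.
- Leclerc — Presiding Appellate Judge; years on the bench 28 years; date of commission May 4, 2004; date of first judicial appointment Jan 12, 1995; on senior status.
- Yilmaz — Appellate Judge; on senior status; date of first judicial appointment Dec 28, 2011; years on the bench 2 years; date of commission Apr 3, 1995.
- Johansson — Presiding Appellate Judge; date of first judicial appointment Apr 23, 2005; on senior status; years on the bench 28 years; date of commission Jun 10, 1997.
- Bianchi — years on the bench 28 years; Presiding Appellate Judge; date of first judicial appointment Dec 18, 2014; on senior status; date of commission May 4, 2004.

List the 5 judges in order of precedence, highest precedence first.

By office: Johansson, Bianchi and Leclerc (Presiding Appellate Judge); then Varga and Yilmaz (Appellate Judge).
Johansson, Bianchi and Leclerc all have years on the bench 28 years, so the next rule applies.
Johansson, Bianchi and Leclerc are each on senior status, so the next rule applies.
Among Johansson, Bianchi and Leclerc, by date of commission (earlier first): Johansson (Jun 10, 1997) before Bianchi and Leclerc (May 4, 2004).
Among Bianchi and Leclerc, alphabetically by surname: Bianchi before Leclerc.
Varga and Yilmaz both have years on the bench 2 years, so the next rule applies.
Varga and Yilmaz are each on senior status, so the next rule applies.
Varga and Yilmaz both have date of commission Apr 3, 1995, so the next rule applies.
Among Varga and Yilmaz, alphabetically by surname: Varga before Yilmaz.
Full order: Johansson, Bianchi, Leclerc, Varga, Yilmaz.

Johansson, Bianchi, Leclerc, Varga, Yilmaz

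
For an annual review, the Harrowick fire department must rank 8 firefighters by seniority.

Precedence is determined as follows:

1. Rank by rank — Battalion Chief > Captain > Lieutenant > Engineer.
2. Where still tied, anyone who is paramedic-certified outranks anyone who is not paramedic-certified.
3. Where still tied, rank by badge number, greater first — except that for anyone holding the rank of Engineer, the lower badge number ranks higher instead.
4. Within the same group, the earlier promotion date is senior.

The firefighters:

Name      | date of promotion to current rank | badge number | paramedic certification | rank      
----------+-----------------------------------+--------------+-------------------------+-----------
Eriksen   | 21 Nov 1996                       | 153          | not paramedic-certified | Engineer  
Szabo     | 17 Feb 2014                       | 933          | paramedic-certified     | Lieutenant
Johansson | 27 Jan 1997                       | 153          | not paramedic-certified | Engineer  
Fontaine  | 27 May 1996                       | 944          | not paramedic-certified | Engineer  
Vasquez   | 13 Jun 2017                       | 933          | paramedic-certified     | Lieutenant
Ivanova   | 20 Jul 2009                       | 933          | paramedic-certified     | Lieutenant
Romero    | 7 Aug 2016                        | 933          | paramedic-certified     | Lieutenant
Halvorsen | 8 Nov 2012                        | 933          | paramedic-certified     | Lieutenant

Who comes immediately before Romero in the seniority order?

By rank: Ivanova, Halvorsen, Szabo, Romero and Vasquez (Lieutenant); then Eriksen, Johansson and Fontaine (Engineer).
Ivanova, Halvorsen, Szabo, Romero and Vasquez are each paramedic-certified, so the next rule applies.
Ivanova, Halvorsen, Szabo, Romero and Vasquez all have badge number 933, so the next rule applies.
Among Ivanova, Halvorsen, Szabo, Romero and Vasquez, by date of promotion to current rank (earlier first): Ivanova (20 Jul 2009) before Halvorsen (8 Nov 2012) before Szabo (17 Feb 2014) before Romero (7 Aug 2016) before Vasquez (13 Jun 2017).
Eriksen, Johansson and Fontaine are each not paramedic-certified, so the next rule applies.
Among Eriksen, Johansson and Fontaine, by badge number (lower first) (reversed rule for this group): Eriksen and Johansson (153) before Fontaine (944).
Among Eriksen and Johansson, by date of promotion to current rank (earlier first): Eriksen (21 Nov 1996) before Johansson (27 Jan 1997).
Order: Ivanova, Halvorsen, Szabo, Romero, Vasquez, Eriksen, Johansson, Fontaine.

Szabo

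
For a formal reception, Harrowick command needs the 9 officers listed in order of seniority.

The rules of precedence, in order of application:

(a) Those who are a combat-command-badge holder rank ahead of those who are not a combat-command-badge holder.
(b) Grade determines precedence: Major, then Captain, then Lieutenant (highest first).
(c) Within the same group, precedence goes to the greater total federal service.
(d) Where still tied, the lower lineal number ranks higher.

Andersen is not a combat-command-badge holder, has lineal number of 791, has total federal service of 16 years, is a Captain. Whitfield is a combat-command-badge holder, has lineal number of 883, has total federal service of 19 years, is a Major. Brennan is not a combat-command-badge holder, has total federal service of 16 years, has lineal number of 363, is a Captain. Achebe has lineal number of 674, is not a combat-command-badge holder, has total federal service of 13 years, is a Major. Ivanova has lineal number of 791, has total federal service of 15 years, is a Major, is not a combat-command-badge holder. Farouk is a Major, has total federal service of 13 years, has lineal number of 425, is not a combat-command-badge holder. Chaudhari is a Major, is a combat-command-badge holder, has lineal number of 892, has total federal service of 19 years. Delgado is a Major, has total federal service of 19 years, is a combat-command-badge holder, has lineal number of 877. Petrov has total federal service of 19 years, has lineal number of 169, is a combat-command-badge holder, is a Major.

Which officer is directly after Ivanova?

By the first rule: Petrov, Delgado, Whitfield and Chaudhari (each a combat-command-badge holder); then Ivanova, Farouk, Achebe, Brennan and Andersen (each not a combat-command-badge holder).
Petrov, Delgado, Whitfield and Chaudhari are each Major, so the next rule applies.
Petrov, Delgado, Whitfield and Chaudhari all have total federal service 19 years, so the next rule applies.
Among Petrov, Delgado, Whitfield and Chaudhari, by lineal number (lower first): Petrov (169) before Delgado (877) before Whitfield (883) before Chaudhari (892).
Among Ivanova, Farouk, Achebe, Brennan and Andersen, by grade: Ivanova, Farouk and Achebe (Major) before Brennan and Andersen (Captain).
Among Ivanova, Farouk and Achebe, by total federal service (higher first): Ivanova (15 years) before Farouk and Achebe (13 years).
Among Farouk and Achebe, by lineal number (lower first): Farouk (425) before Achebe (674).
Brennan and Andersen both have total federal service 16 years, so the next rule applies.
Among Brennan and Andersen, by lineal number (lower first): Brennan (363) before Andersen (791).
Order: Petrov, Delgado, Whitfield, Chaudhari, Ivanova, Farouk, Achebe, Brennan, Andersen.

Farouk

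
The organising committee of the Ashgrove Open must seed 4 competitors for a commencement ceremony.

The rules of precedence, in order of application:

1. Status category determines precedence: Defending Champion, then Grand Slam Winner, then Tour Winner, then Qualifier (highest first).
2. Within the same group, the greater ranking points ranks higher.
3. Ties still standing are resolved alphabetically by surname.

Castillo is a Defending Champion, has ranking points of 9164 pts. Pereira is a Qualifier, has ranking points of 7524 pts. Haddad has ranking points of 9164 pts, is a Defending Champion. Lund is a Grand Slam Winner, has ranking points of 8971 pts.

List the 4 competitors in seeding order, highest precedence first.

By status category: Castillo and Haddad (Defending Champion); then Lund (Grand Slam Winner); then Pereira (Qualifier).
Castillo and Haddad both have ranking points 9164 pts, so the next rule applies.
Among Castillo and Haddad, alphabetically by surname: Castillo before Haddad.
Full order: Castillo, Haddad, Lund, Pereira.

Castillo, Haddad, Lund, Pereira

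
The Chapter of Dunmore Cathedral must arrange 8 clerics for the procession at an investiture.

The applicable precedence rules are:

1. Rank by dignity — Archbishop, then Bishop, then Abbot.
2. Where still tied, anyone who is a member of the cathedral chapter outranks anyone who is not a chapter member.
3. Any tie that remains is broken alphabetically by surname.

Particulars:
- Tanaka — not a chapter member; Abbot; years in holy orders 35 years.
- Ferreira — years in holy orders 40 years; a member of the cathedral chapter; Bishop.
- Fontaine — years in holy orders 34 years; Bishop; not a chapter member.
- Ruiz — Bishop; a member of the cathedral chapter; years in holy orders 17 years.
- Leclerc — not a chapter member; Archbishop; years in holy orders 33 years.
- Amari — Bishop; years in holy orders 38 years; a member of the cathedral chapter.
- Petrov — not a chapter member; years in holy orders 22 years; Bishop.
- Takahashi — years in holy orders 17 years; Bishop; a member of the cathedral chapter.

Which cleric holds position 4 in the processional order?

By dignity: Leclerc (Archbishop); then Amari, Ferreira, Ruiz, Takahashi, Fontaine and Petrov (Bishop); then Tanaka (Abbot).
Among Amari, Ferreira, Ruiz, Takahashi, Fontaine and Petrov, a member of the cathedral chapter before not a chapter member: Amari, Ferreira, Ruiz and Takahashi (a member of the cathedral chapter) before Fontaine and Petrov (not a chapter member).
Among Amari, Ferreira, Ruiz and Takahashi, alphabetically by surname: Amari before Ferreira before Ruiz before Takahashi.
Among Fontaine and Petrov, alphabetically by surname: Fontaine before Petrov.
Order: Leclerc, Amari, Ferreira, Ruiz, Takahashi, Fontaine, Petrov, Tanaka.

Ruiz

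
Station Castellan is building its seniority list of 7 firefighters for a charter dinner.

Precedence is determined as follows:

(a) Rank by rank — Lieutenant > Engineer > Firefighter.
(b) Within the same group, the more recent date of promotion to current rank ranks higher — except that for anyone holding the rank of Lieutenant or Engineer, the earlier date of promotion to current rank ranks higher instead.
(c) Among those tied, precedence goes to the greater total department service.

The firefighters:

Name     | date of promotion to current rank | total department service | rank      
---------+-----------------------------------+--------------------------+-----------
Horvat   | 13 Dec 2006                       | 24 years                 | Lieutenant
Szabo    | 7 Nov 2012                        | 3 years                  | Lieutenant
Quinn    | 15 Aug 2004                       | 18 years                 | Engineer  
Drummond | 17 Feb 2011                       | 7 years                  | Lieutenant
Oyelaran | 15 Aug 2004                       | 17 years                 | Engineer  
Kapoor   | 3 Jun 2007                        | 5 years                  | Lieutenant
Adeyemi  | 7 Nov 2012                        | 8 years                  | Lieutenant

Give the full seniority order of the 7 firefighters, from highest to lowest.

By rank: Horvat, Kapoor, Drummond, Adeyemi and Szabo (Lieutenant); then Quinn and Oyelaran (Engineer).
Among Horvat, Kapoor, Drummond, Adeyemi and Szabo, by date of promotion to current rank (earlier first) (reversed rule for this group): Horvat (13 Dec 2006) before Kapoor (3 Jun 2007) before Drummond (17 Feb 2011) before Adeyemi and Szabo (7 Nov 2012).
Among Adeyemi and Szabo, by total department service (higher first): Adeyemi (8 years) before Szabo (3 years).
Quinn and Oyelaran both have date of promotion to current rank 15 Aug 2004, so the next rule applies.
Among Quinn and Oyelaran, by total department service (higher first): Quinn (18 years) before Oyelaran (17 years).
Full order: Horvat, Kapoor, Drummond, Adeyemi, Szabo, Quinn, Oyelaran.

Horvat, Kapoor, Drummond, Adeyemi, Szabo, Quinn, Oyelaran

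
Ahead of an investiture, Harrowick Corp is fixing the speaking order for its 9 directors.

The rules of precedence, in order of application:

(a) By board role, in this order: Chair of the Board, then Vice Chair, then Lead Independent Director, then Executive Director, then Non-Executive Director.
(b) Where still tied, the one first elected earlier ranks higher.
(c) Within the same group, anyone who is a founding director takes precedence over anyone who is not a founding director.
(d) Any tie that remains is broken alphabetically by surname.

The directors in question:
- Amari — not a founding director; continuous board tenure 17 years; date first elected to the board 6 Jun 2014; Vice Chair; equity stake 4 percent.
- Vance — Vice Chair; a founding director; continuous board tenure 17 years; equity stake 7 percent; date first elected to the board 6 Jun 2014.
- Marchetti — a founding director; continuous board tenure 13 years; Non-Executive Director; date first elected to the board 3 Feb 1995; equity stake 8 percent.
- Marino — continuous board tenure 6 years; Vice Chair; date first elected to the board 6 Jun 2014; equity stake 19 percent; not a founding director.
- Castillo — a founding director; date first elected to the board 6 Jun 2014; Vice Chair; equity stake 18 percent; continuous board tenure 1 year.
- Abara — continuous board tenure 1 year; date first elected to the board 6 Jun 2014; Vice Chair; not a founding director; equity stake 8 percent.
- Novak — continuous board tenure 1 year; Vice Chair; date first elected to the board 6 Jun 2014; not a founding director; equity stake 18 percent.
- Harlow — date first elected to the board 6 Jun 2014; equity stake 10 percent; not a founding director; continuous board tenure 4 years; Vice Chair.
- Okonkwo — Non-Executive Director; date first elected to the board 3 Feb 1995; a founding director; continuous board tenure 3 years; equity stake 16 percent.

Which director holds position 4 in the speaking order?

By board role: Castillo, Vance, Abara, Amari, Harlow, Marino and Novak (Vice Chair); then Marchetti and Okonkwo (Non-Executive Director).
Castillo, Vance, Abara, Amari, Harlow, Marino and Novak all have date first elected to the board 6 Jun 2014, so the next rule applies.
Among Castillo, Vance, Abara, Amari, Harlow, Marino and Novak, a founding director before not a founding director: Castillo and Vance (a founding director) before Abara, Amari, Harlow, Marino and Novak (not a founding director).
Among Castillo and Vance, alphabetically by surname: Castillo before Vance.
Among Abara, Amari, Harlow, Marino and Novak, alphabetically by surname: Abara before Amari before Harlow before Marino before Novak.
Marchetti and Okonkwo both have date first elected to the board 3 Feb 1995, so the next rule applies.
Marchetti and Okonkwo are each a founding director, so the next rule applies.
Among Marchetti and Okonkwo, alphabetically by surname: Marchetti before Okonkwo.
Order: Castillo, Vance, Abara, Amari, Harlow, Marino, Novak, Marchetti, Okonkwo.

Amari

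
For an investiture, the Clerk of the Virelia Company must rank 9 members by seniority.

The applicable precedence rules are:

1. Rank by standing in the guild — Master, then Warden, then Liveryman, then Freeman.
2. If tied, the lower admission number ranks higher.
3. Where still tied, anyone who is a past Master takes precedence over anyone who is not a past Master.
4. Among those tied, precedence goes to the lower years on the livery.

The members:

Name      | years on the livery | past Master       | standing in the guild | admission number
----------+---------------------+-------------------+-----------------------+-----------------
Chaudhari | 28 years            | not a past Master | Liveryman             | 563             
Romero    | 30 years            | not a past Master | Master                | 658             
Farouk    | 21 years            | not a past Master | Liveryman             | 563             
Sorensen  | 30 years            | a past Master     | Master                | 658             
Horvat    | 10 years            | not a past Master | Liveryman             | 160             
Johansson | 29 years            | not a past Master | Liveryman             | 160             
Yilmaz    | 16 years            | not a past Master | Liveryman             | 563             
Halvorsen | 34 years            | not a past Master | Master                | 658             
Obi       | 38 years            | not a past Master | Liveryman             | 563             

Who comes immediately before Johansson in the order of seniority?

Horvat

By standing in the guild: Sorensen, Romero and Halvorsen (Master); then Horvat, Johansson, Yilmaz, Farouk, Chaudhari and Obi (Liveryman).
Sorensen, Romero and Halvorsen all have admission number 658, so the next rule applies.
Among Sorensen, Romero and Halvorsen, a past Master before not a past Master: Sorensen (a past Master) before Romero and Halvorsen (not a past Master).
Among Romero and Halvorsen, by years on the livery (lower first): Romero (30 years) before Halvorsen (34 years).
Among Horvat, Johansson, Yilmaz, Farouk, Chaudhari and Obi, by admission number (lower first): Horvat and Johansson (160) before Yilmaz, Farouk, Chaudhari and Obi (563).
Horvat and Johansson are each not a past Master, so the next rule applies.
Among Horvat and Johansson, by years on the livery (lower first): Horvat (10 years) before Johansson (29 years).
Yilmaz, Farouk, Chaudhari and Obi are each not a past Master, so the next rule applies.
Among Yilmaz, Farouk, Chaudhari and Obi, by years on the livery (lower first): Yilmaz (16 years) before Farouk (21 years) before Chaudhari (28 years) before Obi (38 years).
Order: Sorensen, Romero, Halvorsen, Horvat, Johansson, Yilmaz, Farouk, Chaudhari, Obi.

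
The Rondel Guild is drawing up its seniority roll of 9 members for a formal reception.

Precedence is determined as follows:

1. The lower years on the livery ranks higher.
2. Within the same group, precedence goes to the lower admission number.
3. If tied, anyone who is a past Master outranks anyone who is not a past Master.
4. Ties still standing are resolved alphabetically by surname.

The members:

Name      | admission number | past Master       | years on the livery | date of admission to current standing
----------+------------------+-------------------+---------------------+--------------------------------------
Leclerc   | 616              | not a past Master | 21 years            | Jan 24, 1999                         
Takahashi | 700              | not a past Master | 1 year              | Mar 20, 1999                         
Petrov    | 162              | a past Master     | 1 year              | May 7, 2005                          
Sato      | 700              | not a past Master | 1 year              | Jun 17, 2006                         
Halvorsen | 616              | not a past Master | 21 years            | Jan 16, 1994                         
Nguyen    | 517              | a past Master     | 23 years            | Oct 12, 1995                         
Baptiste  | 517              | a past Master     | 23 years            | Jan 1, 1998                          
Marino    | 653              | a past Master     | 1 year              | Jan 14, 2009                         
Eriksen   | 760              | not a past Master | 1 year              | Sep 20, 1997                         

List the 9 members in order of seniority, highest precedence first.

Petrov, Marino, Sato, Takahashi, Eriksen, Halvorsen, Leclerc, Baptiste, Nguyen

By years on the livery (lower first): Petrov, Marino, Sato, Takahashi and Eriksen (each 1 year); then Halvorsen and Leclerc (both 21 years); then Baptiste and Nguyen (both 23 years).
Among Petrov, Marino, Sato, Takahashi and Eriksen, by admission number (lower first): Petrov (162) before Marino (653) before Sato and Takahashi (700) before Eriksen (760).
Sato and Takahashi are each not a past Master, so the next rule applies.
Among Sato and Takahashi, alphabetically by surname: Sato before Takahashi.
Halvorsen and Leclerc both have admission number 616, so the next rule applies.
Halvorsen and Leclerc are each not a past Master, so the next rule applies.
Among Halvorsen and Leclerc, alphabetically by surname: Halvorsen before Leclerc.
Baptiste and Nguyen both have admission number 517, so the next rule applies.
Baptiste and Nguyen are each a past Master, so the next rule applies.
Among Baptiste and Nguyen, alphabetically by surname: Baptiste before Nguyen.
Full order: Petrov, Marino, Sato, Takahashi, Eriksen, Halvorsen, Leclerc, Baptiste, Nguyen.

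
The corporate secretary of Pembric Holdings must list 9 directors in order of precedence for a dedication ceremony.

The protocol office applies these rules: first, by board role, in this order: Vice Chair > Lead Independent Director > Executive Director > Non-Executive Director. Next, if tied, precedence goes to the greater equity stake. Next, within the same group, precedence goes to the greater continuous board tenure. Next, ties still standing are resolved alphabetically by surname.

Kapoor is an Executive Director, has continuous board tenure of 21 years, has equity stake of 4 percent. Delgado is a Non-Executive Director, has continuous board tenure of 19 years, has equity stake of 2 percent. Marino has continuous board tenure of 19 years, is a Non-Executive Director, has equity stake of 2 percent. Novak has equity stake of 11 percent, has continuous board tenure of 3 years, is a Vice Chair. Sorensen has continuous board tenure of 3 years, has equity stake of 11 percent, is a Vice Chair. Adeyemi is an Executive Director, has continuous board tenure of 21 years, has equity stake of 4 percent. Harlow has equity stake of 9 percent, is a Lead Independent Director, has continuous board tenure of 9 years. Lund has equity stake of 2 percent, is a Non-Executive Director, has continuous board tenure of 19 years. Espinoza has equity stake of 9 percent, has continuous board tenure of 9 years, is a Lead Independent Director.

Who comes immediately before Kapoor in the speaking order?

Adeyemi

By board role: Novak and Sorensen (Vice Chair); then Espinoza and Harlow (Lead Independent Director); then Adeyemi and Kapoor (Executive Director); then Delgado, Lund and Marino (Non-Executive Director).
Novak and Sorensen both have equity stake 11 percent, so the next rule applies.
Novak and Sorensen both have continuous board tenure 3 years, so the next rule applies.
Among Novak and Sorensen, alphabetically by surname: Novak before Sorensen.
Espinoza and Harlow both have equity stake 9 percent, so the next rule applies.
Espinoza and Harlow both have continuous board tenure 9 years, so the next rule applies.
Among Espinoza and Harlow, alphabetically by surname: Espinoza before Harlow.
Adeyemi and Kapoor both have equity stake 4 percent, so the next rule applies.
Adeyemi and Kapoor both have continuous board tenure 21 years, so the next rule applies.
Among Adeyemi and Kapoor, alphabetically by surname: Adeyemi before Kapoor.
Delgado, Lund and Marino all have equity stake 2 percent, so the next rule applies.
Delgado, Lund and Marino all have continuous board tenure 19 years, so the next rule applies.
Among Delgado, Lund and Marino, alphabetically by surname: Delgado before Lund before Marino.
Order: Novak, Sorensen, Espinoza, Harlow, Adeyemi, Kapoor, Delgado, Lund, Marino.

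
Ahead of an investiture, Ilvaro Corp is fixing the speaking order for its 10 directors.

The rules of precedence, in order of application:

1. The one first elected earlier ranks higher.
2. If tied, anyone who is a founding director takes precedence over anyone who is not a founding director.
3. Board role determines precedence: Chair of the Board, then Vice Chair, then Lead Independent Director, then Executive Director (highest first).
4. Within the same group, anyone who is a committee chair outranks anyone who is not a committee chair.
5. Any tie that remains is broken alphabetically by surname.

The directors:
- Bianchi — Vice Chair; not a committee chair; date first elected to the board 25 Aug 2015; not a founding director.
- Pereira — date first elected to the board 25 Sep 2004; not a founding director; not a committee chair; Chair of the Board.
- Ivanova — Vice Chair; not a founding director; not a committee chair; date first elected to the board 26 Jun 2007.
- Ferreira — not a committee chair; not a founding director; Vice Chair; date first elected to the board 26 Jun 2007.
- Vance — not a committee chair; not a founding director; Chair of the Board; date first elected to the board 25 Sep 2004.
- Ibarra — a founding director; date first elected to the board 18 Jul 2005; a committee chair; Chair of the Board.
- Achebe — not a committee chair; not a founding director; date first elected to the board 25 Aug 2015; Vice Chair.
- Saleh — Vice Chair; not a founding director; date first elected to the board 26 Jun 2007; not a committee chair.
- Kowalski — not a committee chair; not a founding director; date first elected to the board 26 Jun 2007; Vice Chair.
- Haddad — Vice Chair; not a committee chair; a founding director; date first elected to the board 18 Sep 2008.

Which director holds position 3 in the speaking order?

Ibarra

By date first elected to the board (earlier first): Pereira and Vance (both 25 Sep 2004); then Ibarra (18 Jul 2005); then Ferreira, Ivanova, Kowalski and Saleh (each 26 Jun 2007); then Haddad (18 Sep 2008); then Achebe and Bianchi (both 25 Aug 2015).
Pereira and Vance are each not a founding director, so the next rule applies.
Pereira and Vance are each Chair of the Board, so the next rule applies.
Pereira and Vance are each not a committee chair, so the next rule applies.
Among Pereira and Vance, alphabetically by surname: Pereira before Vance.
Ferreira, Ivanova, Kowalski and Saleh are each not a founding director, so the next rule applies.
Ferreira, Ivanova, Kowalski and Saleh are each Vice Chair, so the next rule applies.
Ferreira, Ivanova, Kowalski and Saleh are each not a committee chair, so the next rule applies.
Among Ferreira, Ivanova, Kowalski and Saleh, alphabetically by surname: Ferreira before Ivanova before Kowalski before Saleh.
Achebe and Bianchi are each not a founding director, so the next rule applies.
Achebe and Bianchi are each Vice Chair, so the next rule applies.
Achebe and Bianchi are each not a committee chair, so the next rule applies.
Among Achebe and Bianchi, alphabetically by surname: Achebe before Bianchi.
Order: Pereira, Vance, Ibarra, Ferreira, Ivanova, Kowalski, Saleh, Haddad, Achebe, Bianchi.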